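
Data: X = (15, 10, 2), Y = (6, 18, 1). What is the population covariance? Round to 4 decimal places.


Cov = (1/n)*sum((xi-xbar)(yi-ybar))
n = 3, xbar = 27/3 = 9, ybar = 25/3 ≈ 8.333333
sum((xi-xbar)(yi-ybar)) = 47
Cov = 47 / 3 = 47/3 ≈ 15.666667

15.6667


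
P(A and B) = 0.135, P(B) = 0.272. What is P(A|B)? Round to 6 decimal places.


P(A|B) = P(A and B) / P(B) = 0.135 / 0.272 = 135/272 ≈ 0.49632353

0.496324


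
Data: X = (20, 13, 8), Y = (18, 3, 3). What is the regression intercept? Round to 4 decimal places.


a = ybar - b*xbar, where b = sum((xi-xbar)(yi-ybar)) / sum((xi-xbar)^2)
n = 3, xbar = 41/3 ≈ 13.666667, ybar = 24/3 = 8
Sxy = sum((xi-xbar)(yi-ybar)) = 95
Sxx = sum((xi-xbar)^2) = 218/3 ≈ 72.666667
b = Sxy / Sxx = 285/218 ≈ 1.307339
a = 8 - 1.307339 * 13.666667 = -2151/218 ≈ -9.866972

-9.8670


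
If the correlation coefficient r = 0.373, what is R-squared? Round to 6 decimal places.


R^2 = r^2 = (0.373)^2 = 0.139129

0.139129


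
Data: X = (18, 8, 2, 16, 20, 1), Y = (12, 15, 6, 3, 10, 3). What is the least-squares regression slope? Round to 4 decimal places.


b = sum((xi-xbar)(yi-ybar)) / sum((xi-xbar)^2)
n = 6, xbar = 65/6 ≈ 10.833333, ybar = 49/6 ≈ 8.166667
Sxy = sum((xi-xbar)(yi-ybar)) = 409/6 ≈ 68.166667
Sxx = sum((xi-xbar)^2) = 2069/6 ≈ 344.833333
b = Sxy / Sxx = 409/2069 ≈ 0.197680

0.1977


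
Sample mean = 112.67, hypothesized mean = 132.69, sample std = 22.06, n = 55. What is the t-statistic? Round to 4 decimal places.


t = (xbar - mu0) / (s/sqrt(n))
xbar - mu0 = 112.67 - 132.69 = -20.02
sqrt(55) ≈ 7.41619849
s/sqrt(n) = 22.06 / 7.41619849 ≈ 2.97456979
t = -20.02 / 2.97456979 ≈ -6.730385

-6.7304


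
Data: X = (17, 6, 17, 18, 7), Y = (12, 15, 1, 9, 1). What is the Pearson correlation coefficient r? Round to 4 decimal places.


r = sum((xi-xbar)(yi-ybar)) / sqrt(sum((xi-xbar)^2) * sum((yi-ybar)^2))
n = 5, xbar = 65/5 = 13, ybar = 38/5 = 7.6
Sxy = sum((xi-xbar)(yi-ybar)) = -14
Sxx = sum((xi-xbar)^2) = 142
Syy = sum((yi-ybar)^2) = 163.2
sqrt(Sxx*Syy) ≈ 152.231403
r = Sxy / sqrt(Sxx*Syy) = -14 / 152.231403 ≈ -0.091965

-0.0920


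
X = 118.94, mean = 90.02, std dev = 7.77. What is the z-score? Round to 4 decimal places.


z = (X - mu) / sigma
X - mu = 118.94 - 90.02 = 28.92
z = 28.92 / 7.77 = 964/259 ≈ 3.722008

3.7220


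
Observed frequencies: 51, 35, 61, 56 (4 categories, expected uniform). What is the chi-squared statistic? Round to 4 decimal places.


chi2 = sum((O-E)^2/E), E = total/4
total = 203, E = 203/4 = 50.75
(51 - 50.75)^2 / 50.75 = 0.0625 / 50.75 = 1/812 ≈ 0.001232
(35 - 50.75)^2 / 50.75 = 248.0625 / 50.75 = 567/116 ≈ 4.887931
(61 - 50.75)^2 / 50.75 = 105.0625 / 50.75 = 1681/812 ≈ 2.070197
(56 - 50.75)^2 / 50.75 = 27.5625 / 50.75 = 63/116 ≈ 0.543103
chi2 = 1523/203 ≈ 7.502463

7.5025


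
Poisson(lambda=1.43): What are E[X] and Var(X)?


E[X] = Var(X) = lambda = 1.43

1.43, 1.43


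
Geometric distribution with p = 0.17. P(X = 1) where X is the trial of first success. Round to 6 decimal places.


P = (1-p)^(k-1) * p
(1-p)^(k-1) = 0.83^0 = 1
P = 1 * 0.17 = 0.17

0.170000


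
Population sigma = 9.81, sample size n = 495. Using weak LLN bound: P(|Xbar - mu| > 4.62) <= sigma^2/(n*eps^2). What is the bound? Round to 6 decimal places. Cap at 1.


bound = min(1, sigma^2/(n*eps^2))
sigma^2 = 9.81^2 = 96.2361
n*eps^2 = 495 * 4.62^2 = 495 * 21.3444 = 10565.478
sigma^2/(n*eps^2) = 96.2361 / 10565.478 ≈ 0.00910854

0.009109


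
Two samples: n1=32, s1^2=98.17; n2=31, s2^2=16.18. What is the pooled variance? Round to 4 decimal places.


sp^2 = ((n1-1)*s1^2 + (n2-1)*s2^2)/(n1+n2-2)
(n1-1)*s1^2 = 31 * 98.17 = 3043.27
(n2-1)*s2^2 = 30 * 16.18 = 485.4
numerator = 3043.27 + 485.4 = 3528.67
n1+n2-2 = 61
sp^2 = 3528.67 / 61 = 352867/6100 ≈ 57.847049

57.8470


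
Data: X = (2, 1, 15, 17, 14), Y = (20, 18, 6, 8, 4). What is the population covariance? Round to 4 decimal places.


Cov = (1/n)*sum((xi-xbar)(yi-ybar))
n = 5, xbar = 49/5 = 9.8, ybar = 56/5 = 11.2
sum((xi-xbar)(yi-ybar)) = -208.8
Cov = -208.8 / 5 = -41.76

-41.7600


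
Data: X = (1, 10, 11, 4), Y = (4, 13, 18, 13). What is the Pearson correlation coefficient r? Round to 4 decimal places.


r = sum((xi-xbar)(yi-ybar)) / sqrt(sum((xi-xbar)^2) * sum((yi-ybar)^2))
n = 4, xbar = 26/4 = 6.5, ybar = 48/4 = 12
Sxy = sum((xi-xbar)(yi-ybar)) = 72
Sxx = sum((xi-xbar)^2) = 69
Syy = sum((yi-ybar)^2) = 102
sqrt(Sxx*Syy) ≈ 83.892789
r = Sxy / sqrt(Sxx*Syy) = 72 / 83.892789 ≈ 0.858238

0.8582


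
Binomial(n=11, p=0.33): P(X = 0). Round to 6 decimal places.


P = C(n,k) * p^k * (1-p)^(n-k)
C(11,0) = 1
p^k = 0.33^0 = 1
(1-p)^(n-k) = 0.67^11 ≈ 0.01221301
P = 1 * 1 * 0.01221301 ≈ 0.012213

0.012213


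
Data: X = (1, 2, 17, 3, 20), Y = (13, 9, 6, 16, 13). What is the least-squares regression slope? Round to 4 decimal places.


b = sum((xi-xbar)(yi-ybar)) / sum((xi-xbar)^2)
n = 5, xbar = 43/5 = 8.6, ybar = 57/5 = 11.4
Sxy = sum((xi-xbar)(yi-ybar)) = -49.2
Sxx = sum((xi-xbar)^2) = 333.2
b = Sxy / Sxx = -123/833 ≈ -0.147659

-0.1477


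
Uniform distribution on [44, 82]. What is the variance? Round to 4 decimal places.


Var = (b-a)^2 / 12
(b-a)^2 = (82 - 44)^2 = 1444
Var = 1444/12 ≈ 120.333333

120.3333


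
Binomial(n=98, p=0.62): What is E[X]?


E[X] = n*p = 98 * 0.62 = 60.76

60.76


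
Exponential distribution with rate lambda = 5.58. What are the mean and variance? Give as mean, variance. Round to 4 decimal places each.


mean = 1/lam, var = 1/lam^2
mean = 1 / 5.58 = 50/279 ≈ 0.179211
lam^2 = 5.58^2 = 31.1364
var = 1 / 31.1364 ≈ 0.032117

0.1792, 0.0321


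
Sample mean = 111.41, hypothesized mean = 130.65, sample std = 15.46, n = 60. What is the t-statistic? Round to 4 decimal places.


t = (xbar - mu0) / (s/sqrt(n))
xbar - mu0 = 111.41 - 130.65 = -19.24
sqrt(60) ≈ 7.74596669
s/sqrt(n) = 15.46 / 7.74596669 ≈ 1.99587742
t = -19.24 / 1.99587742 ≈ -9.639871

-9.6399


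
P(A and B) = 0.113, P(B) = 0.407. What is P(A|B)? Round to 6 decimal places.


P(A|B) = P(A and B) / P(B) = 0.113 / 0.407 = 113/407 ≈ 0.27764128

0.277641


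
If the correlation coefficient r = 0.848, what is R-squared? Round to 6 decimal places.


R^2 = r^2 = (0.848)^2 = 0.719104

0.719104


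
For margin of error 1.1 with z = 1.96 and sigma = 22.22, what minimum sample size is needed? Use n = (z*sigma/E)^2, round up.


z*sigma/E = 1.96 * 22.22 / 1.1 = 39.592
(z*sigma/E)^2 = 1567.526464
round up: n = 1568

1568


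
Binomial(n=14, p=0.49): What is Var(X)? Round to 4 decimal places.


Var = n*p*(1-p) = 14 * 0.49 * 0.51 = 3.4986

3.4986


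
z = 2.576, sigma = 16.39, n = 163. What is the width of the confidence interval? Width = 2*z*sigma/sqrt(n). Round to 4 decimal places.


width = 2*z*sigma/sqrt(n)
2*z*sigma = 2 * 2.576 * 16.39 = 84.44128
sqrt(163) ≈ 12.767145
width = 84.44128 / 12.767145 ≈ 6.613951

6.6140


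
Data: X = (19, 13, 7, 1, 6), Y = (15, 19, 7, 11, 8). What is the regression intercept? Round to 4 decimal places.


a = ybar - b*xbar, where b = sum((xi-xbar)(yi-ybar)) / sum((xi-xbar)^2)
n = 5, xbar = 46/5 = 9.2, ybar = 60/5 = 12
Sxy = sum((xi-xbar)(yi-ybar)) = 88
Sxx = sum((xi-xbar)^2) = 192.8
b = Sxy / Sxx = 110/241 ≈ 0.456432
a = 12 - 0.456432 * 9.2 = 1880/241 ≈ 7.800830

7.8008


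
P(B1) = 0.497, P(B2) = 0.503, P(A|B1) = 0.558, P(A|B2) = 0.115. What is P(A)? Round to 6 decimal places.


P(A) = P(A|B1)*P(B1) + P(A|B2)*P(B2)
P(A|B1)*P(B1) = 0.558 * 0.497 = 0.277326
P(A|B2)*P(B2) = 0.115 * 0.503 = 0.057845
P(A) = 0.277326 + 0.057845 = 0.335171

0.335171


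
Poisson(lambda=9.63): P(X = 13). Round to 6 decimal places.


P = e^(-lam) * lam^k / k!
e^(-9.63) ≈ 0.00006572705
lam^k = 9.63^13 ≈ 6125502657547.575599
k! = 13! = 6227020800
P = 0.00006572705 * 6125502657547.575599 / 6227020800 ≈ 0.064656

0.064656


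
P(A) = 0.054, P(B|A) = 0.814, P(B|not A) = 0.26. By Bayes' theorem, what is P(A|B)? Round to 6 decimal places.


P(A|B) = P(B|A)*P(A) / P(B), P(B) = P(B|A)*P(A) + P(B|not A)*P(not A)
P(B|A)*P(A) = 0.814 * 0.054 = 0.043956
P(B|not A)*P(not A) = 0.26 * 0.946 = 0.24596
P(B) = 0.043956 + 0.24596 = 0.289916
P(A|B) = 0.043956 / 0.289916 = 999/6589 ≈ 0.15161633

0.151616


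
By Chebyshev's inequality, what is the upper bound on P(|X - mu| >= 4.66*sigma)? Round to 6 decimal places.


P <= 1/k^2
k^2 = 4.66^2 = 21.7156
1/k^2 = 1 / 21.7156 ≈ 0.04604984

0.046050


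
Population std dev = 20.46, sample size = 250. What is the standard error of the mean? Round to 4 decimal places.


SE = sigma / sqrt(n)
sqrt(250) ≈ 15.811388
SE = 20.46 / 15.811388 ≈ 1.294004

1.2940


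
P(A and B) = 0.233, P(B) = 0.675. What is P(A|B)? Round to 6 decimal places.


P(A|B) = P(A and B) / P(B) = 0.233 / 0.675 = 233/675 ≈ 0.34518519

0.345185


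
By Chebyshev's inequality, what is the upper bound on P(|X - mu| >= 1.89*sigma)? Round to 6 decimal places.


P <= 1/k^2
k^2 = 1.89^2 = 3.5721
1/k^2 = 1 / 3.5721 ≈ 0.27994737

0.279947


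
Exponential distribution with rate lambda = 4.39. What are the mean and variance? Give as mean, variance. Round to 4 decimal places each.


mean = 1/lam, var = 1/lam^2
mean = 1 / 4.39 = 100/439 ≈ 0.227790
lam^2 = 4.39^2 = 19.2721
var = 1 / 19.2721 ≈ 0.051888

0.2278, 0.0519


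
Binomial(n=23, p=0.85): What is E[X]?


E[X] = n*p = 23 * 0.85 = 19.55

19.55


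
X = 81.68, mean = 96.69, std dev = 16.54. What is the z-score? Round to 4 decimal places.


z = (X - mu) / sigma
X - mu = 81.68 - 96.69 = -15.01
z = -15.01 / 16.54 = -1501/1654 ≈ -0.907497

-0.9075


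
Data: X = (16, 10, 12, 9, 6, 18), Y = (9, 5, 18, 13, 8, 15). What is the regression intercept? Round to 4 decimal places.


a = ybar - b*xbar, where b = sum((xi-xbar)(yi-ybar)) / sum((xi-xbar)^2)
n = 6, xbar = 71/6 ≈ 11.833333, ybar = 68/6 = 34/3 ≈ 11.333333
Sxy = sum((xi-xbar)(yi-ybar)) = 121/3 ≈ 40.333333
Sxx = sum((xi-xbar)^2) = 605/6 ≈ 100.833333
b = Sxy / Sxx = 0.4
a = 11.333333 - 0.4 * 11.833333 = 6.6

6.6000


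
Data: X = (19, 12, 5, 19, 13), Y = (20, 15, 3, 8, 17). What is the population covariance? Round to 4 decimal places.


Cov = (1/n)*sum((xi-xbar)(yi-ybar))
n = 5, xbar = 68/5 = 13.6, ybar = 63/5 = 12.6
sum((xi-xbar)(yi-ybar)) = 91.2
Cov = 91.2 / 5 = 18.24

18.2400


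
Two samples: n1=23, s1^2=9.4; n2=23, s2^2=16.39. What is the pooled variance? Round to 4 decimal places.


sp^2 = ((n1-1)*s1^2 + (n2-1)*s2^2)/(n1+n2-2)
(n1-1)*s1^2 = 22 * 9.4 = 206.8
(n2-1)*s2^2 = 22 * 16.39 = 360.58
numerator = 206.8 + 360.58 = 567.38
n1+n2-2 = 44
sp^2 = 567.38 / 44 = 12.895

12.8950


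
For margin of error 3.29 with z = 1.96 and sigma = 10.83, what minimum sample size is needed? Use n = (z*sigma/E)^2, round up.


z*sigma/E = 1.96 * 10.83 / 3.29 = 7581/1175 ≈ 6.451915
(z*sigma/E)^2 ≈ 41.627206
round up: n = 42

42


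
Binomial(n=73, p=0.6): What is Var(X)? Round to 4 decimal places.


Var = n*p*(1-p) = 73 * 0.6 * 0.4 = 17.52

17.5200


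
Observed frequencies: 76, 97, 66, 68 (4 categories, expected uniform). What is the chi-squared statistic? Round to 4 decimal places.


chi2 = sum((O-E)^2/E), E = total/4
total = 307, E = 307/4 = 76.75
(76 - 76.75)^2 / 76.75 = 0.5625 / 76.75 = 9/1228 ≈ 0.007329
(97 - 76.75)^2 / 76.75 = 410.0625 / 76.75 = 6561/1228 ≈ 5.342834
(66 - 76.75)^2 / 76.75 = 115.5625 / 76.75 = 1849/1228 ≈ 1.505700
(68 - 76.75)^2 / 76.75 = 76.5625 / 76.75 = 1225/1228 ≈ 0.997557
chi2 = 2411/307 ≈ 7.853420

7.8534


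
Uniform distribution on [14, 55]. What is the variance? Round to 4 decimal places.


Var = (b-a)^2 / 12
(b-a)^2 = (55 - 14)^2 = 1681
Var = 1681/12 ≈ 140.083333

140.0833


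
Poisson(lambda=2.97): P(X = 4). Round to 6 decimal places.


P = e^(-lam) * lam^k / k!
e^(-2.97) ≈ 0.05130331
lam^k = 2.97^4 ≈ 77.808277
k! = 4! = 24
P = 0.05130331 * 77.808277 / 24 ≈ 0.166326

0.166326


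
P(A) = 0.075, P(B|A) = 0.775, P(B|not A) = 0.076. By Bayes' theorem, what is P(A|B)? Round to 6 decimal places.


P(A|B) = P(B|A)*P(A) / P(B), P(B) = P(B|A)*P(A) + P(B|not A)*P(not A)
P(B|A)*P(A) = 0.775 * 0.075 = 0.058125
P(B|not A)*P(not A) = 0.076 * 0.925 = 0.0703
P(B) = 0.058125 + 0.0703 = 0.128425
P(A|B) = 0.058125 / 0.128425 = 2325/5137 ≈ 0.45259879

0.452599


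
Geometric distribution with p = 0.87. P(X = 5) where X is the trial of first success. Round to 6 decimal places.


P = (1-p)^(k-1) * p
(1-p)^(k-1) = 0.13^4 = 0.00028561
P = 0.00028561 * 0.87 = 0.0002484807

0.000248


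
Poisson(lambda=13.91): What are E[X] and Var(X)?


E[X] = Var(X) = lambda = 13.91

13.91, 13.91


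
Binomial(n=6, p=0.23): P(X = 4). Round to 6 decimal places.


P = C(n,k) * p^k * (1-p)^(n-k)
C(6,4) = 15
p^k = 0.23^4 = 0.00279841
(1-p)^(n-k) = 0.77^2 = 0.5929
P = 15 * 0.00279841 * 0.5929 ≈ 0.024888

0.024888


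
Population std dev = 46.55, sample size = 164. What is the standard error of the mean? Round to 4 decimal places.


SE = sigma / sqrt(n)
sqrt(164) ≈ 12.806248
SE = 46.55 / 12.806248 ≈ 3.634944

3.6349


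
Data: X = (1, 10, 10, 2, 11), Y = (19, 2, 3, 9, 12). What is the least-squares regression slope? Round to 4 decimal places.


b = sum((xi-xbar)(yi-ybar)) / sum((xi-xbar)^2)
n = 5, xbar = 34/5 = 6.8, ybar = 45/5 = 9
Sxy = sum((xi-xbar)(yi-ybar)) = -87
Sxx = sum((xi-xbar)^2) = 94.8
b = Sxy / Sxx = -145/158 ≈ -0.917722

-0.9177


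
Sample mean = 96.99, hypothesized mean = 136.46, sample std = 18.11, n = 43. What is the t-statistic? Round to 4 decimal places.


t = (xbar - mu0) / (s/sqrt(n))
xbar - mu0 = 96.99 - 136.46 = -39.47
sqrt(43) ≈ 6.55743852
s/sqrt(n) = 18.11 / 6.55743852 ≈ 2.76174911
t = -39.47 / 2.76174911 ≈ -14.291668

-14.2917


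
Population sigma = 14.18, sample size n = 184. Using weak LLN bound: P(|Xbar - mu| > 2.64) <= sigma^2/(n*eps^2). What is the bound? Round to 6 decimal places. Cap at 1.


bound = min(1, sigma^2/(n*eps^2))
sigma^2 = 14.18^2 = 201.0724
n*eps^2 = 184 * 2.64^2 = 184 * 6.9696 = 1282.4064
sigma^2/(n*eps^2) = 201.0724 / 1282.4064 ≈ 0.15679304

0.156793


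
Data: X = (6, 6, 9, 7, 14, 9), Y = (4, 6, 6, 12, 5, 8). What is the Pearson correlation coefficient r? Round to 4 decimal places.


r = sum((xi-xbar)(yi-ybar)) / sqrt(sum((xi-xbar)^2) * sum((yi-ybar)^2))
n = 6, xbar = 51/6 = 8.5, ybar = 41/6 ≈ 6.833333
Sxy = sum((xi-xbar)(yi-ybar)) = -8.5
Sxx = sum((xi-xbar)^2) = 45.5
Syy = sum((yi-ybar)^2) = 245/6 ≈ 40.833333
sqrt(Sxx*Syy) ≈ 43.103557
r = Sxy / sqrt(Sxx*Syy) = -8.5 / 43.103557 ≈ -0.197200

-0.1972


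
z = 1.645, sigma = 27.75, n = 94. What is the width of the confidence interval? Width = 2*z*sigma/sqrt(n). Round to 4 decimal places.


width = 2*z*sigma/sqrt(n)
2*z*sigma = 2 * 1.645 * 27.75 = 91.2975
sqrt(94) ≈ 9.695360
width = 91.2975 / 9.695360 ≈ 9.416618

9.4166


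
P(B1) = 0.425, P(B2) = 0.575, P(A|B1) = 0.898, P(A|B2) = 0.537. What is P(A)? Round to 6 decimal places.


P(A) = P(A|B1)*P(B1) + P(A|B2)*P(B2)
P(A|B1)*P(B1) = 0.898 * 0.425 = 0.38165
P(A|B2)*P(B2) = 0.537 * 0.575 = 0.308775
P(A) = 0.38165 + 0.308775 = 0.690425

0.690425


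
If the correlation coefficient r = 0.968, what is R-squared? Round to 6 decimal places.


R^2 = r^2 = (0.968)^2 = 0.937024

0.937024


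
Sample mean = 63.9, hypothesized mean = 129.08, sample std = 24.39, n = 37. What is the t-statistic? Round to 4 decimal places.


t = (xbar - mu0) / (s/sqrt(n))
xbar - mu0 = 63.9 - 129.08 = -65.18
sqrt(37) ≈ 6.08276253
s/sqrt(n) = 24.39 / 6.08276253 ≈ 4.00969130
t = -65.18 / 4.00969130 ≈ -16.255615

-16.2556


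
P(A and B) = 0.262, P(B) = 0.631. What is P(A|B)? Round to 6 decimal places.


P(A|B) = P(A and B) / P(B) = 0.262 / 0.631 = 262/631 ≈ 0.41521395

0.415214


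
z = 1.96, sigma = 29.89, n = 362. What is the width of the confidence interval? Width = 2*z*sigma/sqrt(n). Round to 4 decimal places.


width = 2*z*sigma/sqrt(n)
2*z*sigma = 2 * 1.96 * 29.89 = 117.1688
sqrt(362) ≈ 19.026298
width = 117.1688 / 19.026298 ≈ 6.158255

6.1583


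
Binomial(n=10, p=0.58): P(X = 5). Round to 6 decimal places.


P = C(n,k) * p^k * (1-p)^(n-k)
C(10,5) = 252
p^k = 0.58^5 ≈ 0.06563568
(1-p)^(n-k) = 0.42^5 ≈ 0.01306912
P = 252 * 0.06563568 * 0.01306912 ≈ 0.216166

0.216166


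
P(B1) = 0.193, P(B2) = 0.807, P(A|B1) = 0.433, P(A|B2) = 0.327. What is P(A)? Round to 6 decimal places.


P(A) = P(A|B1)*P(B1) + P(A|B2)*P(B2)
P(A|B1)*P(B1) = 0.433 * 0.193 = 0.083569
P(A|B2)*P(B2) = 0.327 * 0.807 = 0.263889
P(A) = 0.083569 + 0.263889 = 0.347458

0.347458


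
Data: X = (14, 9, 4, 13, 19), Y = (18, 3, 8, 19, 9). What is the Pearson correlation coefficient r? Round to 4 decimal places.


r = sum((xi-xbar)(yi-ybar)) / sqrt(sum((xi-xbar)^2) * sum((yi-ybar)^2))
n = 5, xbar = 59/5 = 11.8, ybar = 57/5 = 11.4
Sxy = sum((xi-xbar)(yi-ybar)) = 56.4
Sxx = sum((xi-xbar)^2) = 126.8
Syy = sum((yi-ybar)^2) = 189.2
sqrt(Sxx*Syy) ≈ 154.888863
r = Sxy / sqrt(Sxx*Syy) = 56.4 / 154.888863 ≈ 0.364132

0.3641


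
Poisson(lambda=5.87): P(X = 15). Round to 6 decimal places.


P = e^(-lam) * lam^k / k!
e^(-5.87) ≈ 0.002822873
lam^k = 5.87^15 ≈ 338510012403.076228
k! = 15! = 1307674368000
P = 0.002822873 * 338510012403.076228 / 1307674368000 ≈ 0.000731

0.000731


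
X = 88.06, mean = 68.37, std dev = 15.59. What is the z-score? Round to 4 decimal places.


z = (X - mu) / sigma
X - mu = 88.06 - 68.37 = 19.69
z = 19.69 / 15.59 = 1969/1559 ≈ 1.262989

1.2630


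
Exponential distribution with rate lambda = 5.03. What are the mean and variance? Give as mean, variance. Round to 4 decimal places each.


mean = 1/lam, var = 1/lam^2
mean = 1 / 5.03 = 100/503 ≈ 0.198807
lam^2 = 5.03^2 = 25.3009
var = 1 / 25.3009 ≈ 0.039524

0.1988, 0.0395


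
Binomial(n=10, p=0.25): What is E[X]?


E[X] = n*p = 10 * 0.25 = 2.5

2.5


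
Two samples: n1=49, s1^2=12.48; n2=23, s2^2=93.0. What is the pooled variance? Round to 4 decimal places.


sp^2 = ((n1-1)*s1^2 + (n2-1)*s2^2)/(n1+n2-2)
(n1-1)*s1^2 = 48 * 12.48 = 599.04
(n2-1)*s2^2 = 22 * 93.0 = 2046
numerator = 599.04 + 2046 = 2645.04
n1+n2-2 = 70
sp^2 = 2645.04 / 70 = 33063/875 ≈ 37.786286

37.7863


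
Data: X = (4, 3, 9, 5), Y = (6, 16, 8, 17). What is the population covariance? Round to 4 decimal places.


Cov = (1/n)*sum((xi-xbar)(yi-ybar))
n = 4, xbar = 21/4 = 5.25, ybar = 47/4 = 11.75
sum((xi-xbar)(yi-ybar)) = -17.75
Cov = -17.75 / 4 = -4.4375

-4.4375


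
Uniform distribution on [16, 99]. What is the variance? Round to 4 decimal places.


Var = (b-a)^2 / 12
(b-a)^2 = (99 - 16)^2 = 6889
Var = 6889/12 ≈ 574.083333

574.0833


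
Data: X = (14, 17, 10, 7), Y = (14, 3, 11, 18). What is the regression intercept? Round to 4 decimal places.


a = ybar - b*xbar, where b = sum((xi-xbar)(yi-ybar)) / sum((xi-xbar)^2)
n = 4, xbar = 48/4 = 12, ybar = 46/4 = 11.5
Sxy = sum((xi-xbar)(yi-ybar)) = -69
Sxx = sum((xi-xbar)^2) = 58
b = Sxy / Sxx = -69/58 ≈ -1.189655
a = 11.5 - (-1.189655) * 12 = 1495/58 ≈ 25.775862

25.7759


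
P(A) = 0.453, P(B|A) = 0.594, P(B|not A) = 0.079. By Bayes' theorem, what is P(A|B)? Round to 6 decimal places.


P(A|B) = P(B|A)*P(A) / P(B), P(B) = P(B|A)*P(A) + P(B|not A)*P(not A)
P(B|A)*P(A) = 0.594 * 0.453 = 0.269082
P(B|not A)*P(not A) = 0.079 * 0.547 = 0.043213
P(B) = 0.269082 + 0.043213 = 0.312295
P(A|B) = 0.269082 / 0.312295 ≈ 0.86162763

0.861628


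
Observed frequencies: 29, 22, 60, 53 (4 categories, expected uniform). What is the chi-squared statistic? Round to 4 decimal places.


chi2 = sum((O-E)^2/E), E = total/4
total = 164, E = 164/4 = 41
(29 - 41)^2 / 41 = 144 / 41 = 144/41 ≈ 3.512195
(22 - 41)^2 / 41 = 361 / 41 = 361/41 ≈ 8.804878
(60 - 41)^2 / 41 = 361 / 41 = 361/41 ≈ 8.804878
(53 - 41)^2 / 41 = 144 / 41 = 144/41 ≈ 3.512195
chi2 = 1010/41 ≈ 24.634146

24.6341


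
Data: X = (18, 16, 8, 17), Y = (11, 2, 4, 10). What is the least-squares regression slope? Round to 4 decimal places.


b = sum((xi-xbar)(yi-ybar)) / sum((xi-xbar)^2)
n = 4, xbar = 59/4 = 14.75, ybar = 27/4 = 6.75
Sxy = sum((xi-xbar)(yi-ybar)) = 33.75
Sxx = sum((xi-xbar)^2) = 62.75
b = Sxy / Sxx = 135/251 ≈ 0.537849

0.5378


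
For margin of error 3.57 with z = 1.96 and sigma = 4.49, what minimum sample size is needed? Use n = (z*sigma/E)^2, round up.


z*sigma/E = 1.96 * 4.49 / 3.57 = 3143/1275 ≈ 2.465098
(z*sigma/E)^2 ≈ 6.076708
round up: n = 7

7


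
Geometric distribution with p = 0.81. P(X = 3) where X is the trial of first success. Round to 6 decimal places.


P = (1-p)^(k-1) * p
(1-p)^(k-1) = 0.19^2 = 0.0361
P = 0.0361 * 0.81 = 0.029241

0.029241


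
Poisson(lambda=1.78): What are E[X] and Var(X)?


E[X] = Var(X) = lambda = 1.78

1.78, 1.78


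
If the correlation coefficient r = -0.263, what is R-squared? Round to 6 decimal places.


R^2 = r^2 = (-0.263)^2 = 0.069169

0.069169


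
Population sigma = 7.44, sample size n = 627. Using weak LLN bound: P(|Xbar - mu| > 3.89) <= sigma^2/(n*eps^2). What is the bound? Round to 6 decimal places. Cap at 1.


bound = min(1, sigma^2/(n*eps^2))
sigma^2 = 7.44^2 = 55.3536
n*eps^2 = 627 * 3.89^2 = 627 * 15.1321 = 9487.8267
sigma^2/(n*eps^2) = 55.3536 / 9487.8267 ≈ 0.00583417

0.005834


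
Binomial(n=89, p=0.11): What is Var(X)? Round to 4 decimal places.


Var = n*p*(1-p) = 89 * 0.11 * 0.89 = 8.7131

8.7131


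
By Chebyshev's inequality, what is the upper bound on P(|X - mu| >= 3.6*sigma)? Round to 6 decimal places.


P <= 1/k^2
k^2 = 3.6^2 = 12.96
1/k^2 = 1 / 12.96 = 25/324 ≈ 0.07716049

0.077160


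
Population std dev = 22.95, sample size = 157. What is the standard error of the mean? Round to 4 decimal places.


SE = sigma / sqrt(n)
sqrt(157) ≈ 12.529964
SE = 22.95 / 12.529964 ≈ 1.831609

1.8316


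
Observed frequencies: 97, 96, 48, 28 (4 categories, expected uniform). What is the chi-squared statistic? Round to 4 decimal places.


chi2 = sum((O-E)^2/E), E = total/4
total = 269, E = 269/4 = 67.25
(97 - 67.25)^2 / 67.25 = 885.0625 / 67.25 = 14161/1076 ≈ 13.160781
(96 - 67.25)^2 / 67.25 = 826.5625 / 67.25 = 13225/1076 ≈ 12.290892
(48 - 67.25)^2 / 67.25 = 370.5625 / 67.25 = 5929/1076 ≈ 5.510223
(28 - 67.25)^2 / 67.25 = 1540.5625 / 67.25 = 24649/1076 ≈ 22.907993
chi2 = 14491/269 ≈ 53.869888

53.8699


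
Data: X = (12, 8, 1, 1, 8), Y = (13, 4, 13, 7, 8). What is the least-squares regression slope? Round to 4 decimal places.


b = sum((xi-xbar)(yi-ybar)) / sum((xi-xbar)^2)
n = 5, xbar = 30/5 = 6, ybar = 45/5 = 9
Sxy = sum((xi-xbar)(yi-ybar)) = 2
Sxx = sum((xi-xbar)^2) = 94
b = Sxy / Sxx = 1/47 ≈ 0.021277

0.0213


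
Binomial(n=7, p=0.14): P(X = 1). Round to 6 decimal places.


P = C(n,k) * p^k * (1-p)^(n-k)
C(7,1) = 7
p^k = 0.14^1 = 0.14
(1-p)^(n-k) = 0.86^6 ≈ 0.4045672
P = 7 * 0.14 * 0.4045672 ≈ 0.396476

0.396476


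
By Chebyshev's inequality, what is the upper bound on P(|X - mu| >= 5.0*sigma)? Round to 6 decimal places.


P <= 1/k^2
k^2 = 5.0^2 = 25
1/k^2 = 1 / 25 = 0.04

0.040000


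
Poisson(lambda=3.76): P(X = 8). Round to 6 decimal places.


P = e^(-lam) * lam^k / k!
e^(-3.76) ≈ 0.02328374
lam^k = 3.76^8 ≈ 39948.709956
k! = 8! = 40320
P = 0.02328374 * 39948.709956 / 40320 ≈ 0.023069

0.023069


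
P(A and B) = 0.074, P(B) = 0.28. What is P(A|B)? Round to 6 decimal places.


P(A|B) = P(A and B) / P(B) = 0.074 / 0.28 = 37/140 ≈ 0.26428571

0.264286


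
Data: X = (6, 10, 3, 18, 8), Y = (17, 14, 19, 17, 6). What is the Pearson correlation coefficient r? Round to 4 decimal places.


r = sum((xi-xbar)(yi-ybar)) / sqrt(sum((xi-xbar)^2) * sum((yi-ybar)^2))
n = 5, xbar = 45/5 = 9, ybar = 73/5 = 14.6
Sxy = sum((xi-xbar)(yi-ybar)) = -4
Sxx = sum((xi-xbar)^2) = 128
Syy = sum((yi-ybar)^2) = 105.2
sqrt(Sxx*Syy) ≈ 116.041372
r = Sxy / sqrt(Sxx*Syy) = -4 / 116.041372 ≈ -0.034470

-0.0345


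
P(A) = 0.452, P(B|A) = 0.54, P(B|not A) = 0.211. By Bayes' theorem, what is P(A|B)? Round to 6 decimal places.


P(A|B) = P(B|A)*P(A) / P(B), P(B) = P(B|A)*P(A) + P(B|not A)*P(not A)
P(B|A)*P(A) = 0.54 * 0.452 = 0.24408
P(B|not A)*P(not A) = 0.211 * 0.548 = 0.115628
P(B) = 0.24408 + 0.115628 = 0.359708
P(A|B) = 0.24408 / 0.359708 ≈ 0.67855038

0.678550


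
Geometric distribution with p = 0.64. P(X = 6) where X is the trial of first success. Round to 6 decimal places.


P = (1-p)^(k-1) * p
(1-p)^(k-1) = 0.36^5 ≈ 0.006046618
P = 0.006046618 * 0.64 ≈ 0.003869835

0.003870


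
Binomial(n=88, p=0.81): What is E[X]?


E[X] = n*p = 88 * 0.81 = 71.28

71.28


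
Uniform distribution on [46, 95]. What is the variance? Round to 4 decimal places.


Var = (b-a)^2 / 12
(b-a)^2 = (95 - 46)^2 = 2401
Var = 2401/12 ≈ 200.083333

200.0833


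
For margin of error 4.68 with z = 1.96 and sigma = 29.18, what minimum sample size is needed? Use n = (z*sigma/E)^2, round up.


z*sigma/E = 1.96 * 29.18 / 4.68 = 71491/5850 ≈ 12.220684
(z*sigma/E)^2 ≈ 149.345112
round up: n = 150

150


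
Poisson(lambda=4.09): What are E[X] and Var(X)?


E[X] = Var(X) = lambda = 4.09

4.09, 4.09


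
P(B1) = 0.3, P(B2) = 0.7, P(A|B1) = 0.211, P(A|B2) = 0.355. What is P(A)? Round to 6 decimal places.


P(A) = P(A|B1)*P(B1) + P(A|B2)*P(B2)
P(A|B1)*P(B1) = 0.211 * 0.3 = 0.0633
P(A|B2)*P(B2) = 0.355 * 0.7 = 0.2485
P(A) = 0.0633 + 0.2485 = 0.3118

0.311800


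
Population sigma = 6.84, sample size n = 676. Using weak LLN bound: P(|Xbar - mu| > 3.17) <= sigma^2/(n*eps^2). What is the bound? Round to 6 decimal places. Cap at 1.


bound = min(1, sigma^2/(n*eps^2))
sigma^2 = 6.84^2 = 46.7856
n*eps^2 = 676 * 3.17^2 = 676 * 10.0489 = 6793.0564
sigma^2/(n*eps^2) = 46.7856 / 6793.0564 ≈ 0.00688727

0.006887


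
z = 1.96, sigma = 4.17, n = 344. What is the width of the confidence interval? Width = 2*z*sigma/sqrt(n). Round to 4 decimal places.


width = 2*z*sigma/sqrt(n)
2*z*sigma = 2 * 1.96 * 4.17 = 16.3464
sqrt(344) ≈ 18.547237
width = 16.3464 / 18.547237 ≈ 0.881339

0.8813


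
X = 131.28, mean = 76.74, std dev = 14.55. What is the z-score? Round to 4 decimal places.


z = (X - mu) / sigma
X - mu = 131.28 - 76.74 = 54.54
z = 54.54 / 14.55 = 1818/485 ≈ 3.748454

3.7485


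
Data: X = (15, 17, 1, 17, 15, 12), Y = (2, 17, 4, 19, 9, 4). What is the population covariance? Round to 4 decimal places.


Cov = (1/n)*sum((xi-xbar)(yi-ybar))
n = 6, xbar = 77/6 ≈ 12.833333, ybar = 55/6 ≈ 9.166667
sum((xi-xbar)(yi-ybar)) = 739/6 ≈ 123.166667
Cov = 123.166667 / 6 = 739/36 ≈ 20.527778

20.5278


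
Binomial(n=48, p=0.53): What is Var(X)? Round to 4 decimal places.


Var = n*p*(1-p) = 48 * 0.53 * 0.47 = 11.9568

11.9568


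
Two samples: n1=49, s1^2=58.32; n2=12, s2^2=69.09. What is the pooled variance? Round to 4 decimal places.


sp^2 = ((n1-1)*s1^2 + (n2-1)*s2^2)/(n1+n2-2)
(n1-1)*s1^2 = 48 * 58.32 = 2799.36
(n2-1)*s2^2 = 11 * 69.09 = 759.99
numerator = 2799.36 + 759.99 = 3559.35
n1+n2-2 = 59
sp^2 = 3559.35 / 59 = 71187/1180 ≈ 60.327966

60.3280


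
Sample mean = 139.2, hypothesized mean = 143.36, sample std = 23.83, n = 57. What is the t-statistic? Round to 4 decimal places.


t = (xbar - mu0) / (s/sqrt(n))
xbar - mu0 = 139.2 - 143.36 = -4.16
sqrt(57) ≈ 7.54983444
s/sqrt(n) = 23.83 / 7.54983444 ≈ 3.15636061
t = -4.16 / 3.15636061 ≈ -1.317974

-1.3180


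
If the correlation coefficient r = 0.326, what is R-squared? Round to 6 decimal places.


R^2 = r^2 = (0.326)^2 = 0.106276

0.106276


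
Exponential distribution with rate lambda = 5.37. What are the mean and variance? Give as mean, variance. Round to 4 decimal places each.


mean = 1/lam, var = 1/lam^2
mean = 1 / 5.37 = 100/537 ≈ 0.186220
lam^2 = 5.37^2 = 28.8369
var = 1 / 28.8369 ≈ 0.034678

0.1862, 0.0347


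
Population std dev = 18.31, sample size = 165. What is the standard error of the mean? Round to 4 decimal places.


SE = sigma / sqrt(n)
sqrt(165) ≈ 12.845233
SE = 18.31 / 12.845233 ≈ 1.425432

1.4254


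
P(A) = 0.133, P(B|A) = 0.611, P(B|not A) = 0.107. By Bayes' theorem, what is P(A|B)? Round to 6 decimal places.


P(A|B) = P(B|A)*P(A) / P(B), P(B) = P(B|A)*P(A) + P(B|not A)*P(not A)
P(B|A)*P(A) = 0.611 * 0.133 = 0.081263
P(B|not A)*P(not A) = 0.107 * 0.867 = 0.092769
P(B) = 0.081263 + 0.092769 = 0.174032
P(A|B) = 0.081263 / 0.174032 ≈ 0.46694286

0.466943


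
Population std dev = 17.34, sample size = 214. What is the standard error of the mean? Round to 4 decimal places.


SE = sigma / sqrt(n)
sqrt(214) ≈ 14.628739
SE = 17.34 / 14.628739 ≈ 1.185338

1.1853


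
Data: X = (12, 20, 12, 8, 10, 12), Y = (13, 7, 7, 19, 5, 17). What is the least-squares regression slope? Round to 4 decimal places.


b = sum((xi-xbar)(yi-ybar)) / sum((xi-xbar)^2)
n = 6, xbar = 74/6 = 37/3 ≈ 12.333333, ybar = 68/6 = 34/3 ≈ 11.333333
Sxy = sum((xi-xbar)(yi-ybar)) = -158/3 ≈ -52.666667
Sxx = sum((xi-xbar)^2) = 250/3 ≈ 83.333333
b = Sxy / Sxx = -0.632

-0.6320


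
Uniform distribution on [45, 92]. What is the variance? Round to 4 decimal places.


Var = (b-a)^2 / 12
(b-a)^2 = (92 - 45)^2 = 2209
Var = 2209/12 ≈ 184.083333

184.0833


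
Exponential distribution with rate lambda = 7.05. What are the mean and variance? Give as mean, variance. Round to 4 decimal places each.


mean = 1/lam, var = 1/lam^2
mean = 1 / 7.05 = 20/141 ≈ 0.141844
lam^2 = 7.05^2 = 49.7025
var = 1 / 49.7025 ≈ 0.020120

0.1418, 0.0201


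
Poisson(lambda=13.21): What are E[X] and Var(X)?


E[X] = Var(X) = lambda = 13.21

13.21, 13.21


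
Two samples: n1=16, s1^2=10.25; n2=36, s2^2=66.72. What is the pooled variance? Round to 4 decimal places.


sp^2 = ((n1-1)*s1^2 + (n2-1)*s2^2)/(n1+n2-2)
(n1-1)*s1^2 = 15 * 10.25 = 153.75
(n2-1)*s2^2 = 35 * 66.72 = 2335.2
numerator = 153.75 + 2335.2 = 2488.95
n1+n2-2 = 50
sp^2 = 2488.95 / 50 = 49.779

49.7790


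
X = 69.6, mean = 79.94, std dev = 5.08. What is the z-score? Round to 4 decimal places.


z = (X - mu) / sigma
X - mu = 69.6 - 79.94 = -10.34
z = -10.34 / 5.08 = -517/254 ≈ -2.035433

-2.0354


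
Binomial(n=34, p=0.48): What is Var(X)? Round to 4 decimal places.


Var = n*p*(1-p) = 34 * 0.48 * 0.52 = 8.4864

8.4864


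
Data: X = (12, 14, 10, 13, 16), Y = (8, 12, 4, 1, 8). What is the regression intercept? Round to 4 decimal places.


a = ybar - b*xbar, where b = sum((xi-xbar)(yi-ybar)) / sum((xi-xbar)^2)
n = 5, xbar = 65/5 = 13, ybar = 33/5 = 6.6
Sxy = sum((xi-xbar)(yi-ybar)) = 16
Sxx = sum((xi-xbar)^2) = 20
b = Sxy / Sxx = 0.8
a = 6.6 - 0.8 * 13 = -3.8

-3.8000


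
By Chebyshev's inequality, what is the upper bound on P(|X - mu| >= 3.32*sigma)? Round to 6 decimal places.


P <= 1/k^2
k^2 = 3.32^2 = 11.0224
1/k^2 = 1 / 11.0224 = 625/6889 ≈ 0.09072434

0.090724


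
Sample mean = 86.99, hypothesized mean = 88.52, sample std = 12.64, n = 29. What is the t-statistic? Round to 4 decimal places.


t = (xbar - mu0) / (s/sqrt(n))
xbar - mu0 = 86.99 - 88.52 = -1.53
sqrt(29) ≈ 5.38516481
s/sqrt(n) = 12.64 / 5.38516481 ≈ 2.34718907
t = -1.53 / 2.34718907 ≈ -0.651844

-0.6518


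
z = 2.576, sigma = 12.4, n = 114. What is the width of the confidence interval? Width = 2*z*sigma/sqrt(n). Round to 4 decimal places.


width = 2*z*sigma/sqrt(n)
2*z*sigma = 2 * 2.576 * 12.4 = 63.8848
sqrt(114) ≈ 10.677078
width = 63.8848 / 10.677078 ≈ 5.983360

5.9834


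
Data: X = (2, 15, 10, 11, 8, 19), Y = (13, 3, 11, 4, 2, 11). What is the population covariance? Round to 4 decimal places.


Cov = (1/n)*sum((xi-xbar)(yi-ybar))
n = 6, xbar = 65/6 ≈ 10.833333, ybar = 44/6 = 22/3 ≈ 7.333333
sum((xi-xbar)(yi-ybar)) = -80/3 ≈ -26.666667
Cov = -26.666667 / 6 = -40/9 ≈ -4.444444

-4.4444


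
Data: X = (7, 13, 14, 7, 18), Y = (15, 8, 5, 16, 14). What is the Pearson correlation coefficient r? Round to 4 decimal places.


r = sum((xi-xbar)(yi-ybar)) / sqrt(sum((xi-xbar)^2) * sum((yi-ybar)^2))
n = 5, xbar = 59/5 = 11.8, ybar = 58/5 = 11.6
Sxy = sum((xi-xbar)(yi-ybar)) = -41.4
Sxx = sum((xi-xbar)^2) = 90.8
Syy = sum((yi-ybar)^2) = 93.2
sqrt(Sxx*Syy) ≈ 91.992174
r = Sxy / sqrt(Sxx*Syy) = -41.4 / 91.992174 ≈ -0.450038

-0.4500


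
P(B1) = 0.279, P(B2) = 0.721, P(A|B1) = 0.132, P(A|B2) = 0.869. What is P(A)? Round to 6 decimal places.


P(A) = P(A|B1)*P(B1) + P(A|B2)*P(B2)
P(A|B1)*P(B1) = 0.132 * 0.279 = 0.036828
P(A|B2)*P(B2) = 0.869 * 0.721 = 0.626549
P(A) = 0.036828 + 0.626549 = 0.663377

0.663377


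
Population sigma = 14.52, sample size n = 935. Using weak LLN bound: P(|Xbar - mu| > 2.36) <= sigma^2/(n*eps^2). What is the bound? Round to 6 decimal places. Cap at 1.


bound = min(1, sigma^2/(n*eps^2))
sigma^2 = 14.52^2 = 210.8304
n*eps^2 = 935 * 2.36^2 = 935 * 5.5696 = 5207.576
sigma^2/(n*eps^2) = 210.8304 / 5207.576 ≈ 0.04048532

0.040485


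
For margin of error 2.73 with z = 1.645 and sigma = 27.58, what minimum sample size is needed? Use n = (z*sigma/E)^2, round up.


z*sigma/E = 1.645 * 27.58 / 2.73 = 64813/3900 ≈ 16.618718
(z*sigma/E)^2 ≈ 276.181786
round up: n = 277

277


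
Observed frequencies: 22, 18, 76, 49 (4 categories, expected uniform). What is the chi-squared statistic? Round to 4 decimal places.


chi2 = sum((O-E)^2/E), E = total/4
total = 165, E = 165/4 = 41.25
(22 - 41.25)^2 / 41.25 = 370.5625 / 41.25 = 539/60 ≈ 8.983333
(18 - 41.25)^2 / 41.25 = 540.5625 / 41.25 = 2883/220 ≈ 13.104545
(76 - 41.25)^2 / 41.25 = 1207.5625 / 41.25 = 19321/660 ≈ 29.274242
(49 - 41.25)^2 / 41.25 = 60.0625 / 41.25 = 961/660 ≈ 1.456061
chi2 = 581/11 ≈ 52.818182

52.8182


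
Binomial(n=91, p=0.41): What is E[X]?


E[X] = n*p = 91 * 0.41 = 37.31

37.31


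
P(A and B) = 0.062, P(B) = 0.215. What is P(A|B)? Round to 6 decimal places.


P(A|B) = P(A and B) / P(B) = 0.062 / 0.215 = 62/215 ≈ 0.28837209

0.288372


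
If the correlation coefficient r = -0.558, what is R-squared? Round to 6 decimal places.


R^2 = r^2 = (-0.558)^2 = 0.311364

0.311364


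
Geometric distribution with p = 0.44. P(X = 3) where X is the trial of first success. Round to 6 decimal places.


P = (1-p)^(k-1) * p
(1-p)^(k-1) = 0.56^2 = 0.3136
P = 0.3136 * 0.44 = 0.137984

0.137984


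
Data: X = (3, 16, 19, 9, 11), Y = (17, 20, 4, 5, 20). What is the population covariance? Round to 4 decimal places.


Cov = (1/n)*sum((xi-xbar)(yi-ybar))
n = 5, xbar = 58/5 = 11.6, ybar = 66/5 = 13.2
sum((xi-xbar)(yi-ybar)) = -53.6
Cov = -53.6 / 5 = -10.72

-10.7200


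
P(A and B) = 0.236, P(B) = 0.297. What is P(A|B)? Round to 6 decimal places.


P(A|B) = P(A and B) / P(B) = 0.236 / 0.297 = 236/297 ≈ 0.79461279

0.794613


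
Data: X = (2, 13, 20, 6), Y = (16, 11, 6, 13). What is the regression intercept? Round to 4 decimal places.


a = ybar - b*xbar, where b = sum((xi-xbar)(yi-ybar)) / sum((xi-xbar)^2)
n = 4, xbar = 41/4 = 10.25, ybar = 46/4 = 11.5
Sxy = sum((xi-xbar)(yi-ybar)) = -98.5
Sxx = sum((xi-xbar)^2) = 188.75
b = Sxy / Sxx = -394/755 ≈ -0.521854
a = 11.5 - (-0.521854) * 10.25 = 12721/755 ≈ 16.849007

16.8490


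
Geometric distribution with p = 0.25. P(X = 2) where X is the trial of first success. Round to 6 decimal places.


P = (1-p)^(k-1) * p
(1-p)^(k-1) = 0.75^1 = 0.75
P = 0.75 * 0.25 = 0.1875

0.187500


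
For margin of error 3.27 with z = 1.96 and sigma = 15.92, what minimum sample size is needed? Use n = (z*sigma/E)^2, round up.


z*sigma/E = 1.96 * 15.92 / 3.27 = 78008/8175 ≈ 9.542263
(z*sigma/E)^2 ≈ 91.054783
round up: n = 92

92


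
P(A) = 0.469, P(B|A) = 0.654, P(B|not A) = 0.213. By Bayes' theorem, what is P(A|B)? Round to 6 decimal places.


P(A|B) = P(B|A)*P(A) / P(B), P(B) = P(B|A)*P(A) + P(B|not A)*P(not A)
P(B|A)*P(A) = 0.654 * 0.469 = 0.306726
P(B|not A)*P(not A) = 0.213 * 0.531 = 0.113103
P(B) = 0.306726 + 0.113103 = 0.419829
P(A|B) = 0.306726 / 0.419829 ≈ 0.73059746

0.730597


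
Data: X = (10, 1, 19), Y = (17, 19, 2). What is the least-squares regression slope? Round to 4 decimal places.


b = sum((xi-xbar)(yi-ybar)) / sum((xi-xbar)^2)
n = 3, xbar = 30/3 = 10, ybar = 38/3 ≈ 12.666667
Sxy = sum((xi-xbar)(yi-ybar)) = -153
Sxx = sum((xi-xbar)^2) = 162
b = Sxy / Sxx = -17/18 ≈ -0.944444

-0.9444


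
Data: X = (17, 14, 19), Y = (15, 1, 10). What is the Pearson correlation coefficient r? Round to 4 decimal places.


r = sum((xi-xbar)(yi-ybar)) / sqrt(sum((xi-xbar)^2) * sum((yi-ybar)^2))
n = 3, xbar = 50/3 ≈ 16.666667, ybar = 26/3 ≈ 8.666667
Sxy = sum((xi-xbar)(yi-ybar)) = 77/3 ≈ 25.666667
Sxx = sum((xi-xbar)^2) = 38/3 ≈ 12.666667
Syy = sum((yi-ybar)^2) = 302/3 ≈ 100.666667
sqrt(Sxx*Syy) ≈ 35.708698
r = Sxy / sqrt(Sxx*Syy) = 25.666667 / 35.708698 ≈ 0.718779

0.7188


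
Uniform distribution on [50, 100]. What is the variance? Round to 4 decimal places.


Var = (b-a)^2 / 12
(b-a)^2 = (100 - 50)^2 = 2500
Var = 2500/12 ≈ 208.333333

208.3333


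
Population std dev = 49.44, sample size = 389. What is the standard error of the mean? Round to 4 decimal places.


SE = sigma / sqrt(n)
sqrt(389) ≈ 19.723083
SE = 49.44 / 19.723083 ≈ 2.506708

2.5067


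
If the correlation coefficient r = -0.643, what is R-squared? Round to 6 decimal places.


R^2 = r^2 = (-0.643)^2 = 0.413449

0.413449


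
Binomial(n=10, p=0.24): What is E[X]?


E[X] = n*p = 10 * 0.24 = 2.4

2.4


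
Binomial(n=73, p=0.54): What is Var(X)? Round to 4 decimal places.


Var = n*p*(1-p) = 73 * 0.54 * 0.46 = 18.1332

18.1332


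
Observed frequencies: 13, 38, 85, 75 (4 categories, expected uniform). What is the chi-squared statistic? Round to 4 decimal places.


chi2 = sum((O-E)^2/E), E = total/4
total = 211, E = 211/4 = 52.75
(13 - 52.75)^2 / 52.75 = 1580.0625 / 52.75 = 25281/844 ≈ 29.953791
(38 - 52.75)^2 / 52.75 = 217.5625 / 52.75 = 3481/844 ≈ 4.124408
(85 - 52.75)^2 / 52.75 = 1040.0625 / 52.75 = 16641/844 ≈ 19.716825
(75 - 52.75)^2 / 52.75 = 495.0625 / 52.75 = 7921/844 ≈ 9.385071
chi2 = 13331/211 ≈ 63.180095

63.1801


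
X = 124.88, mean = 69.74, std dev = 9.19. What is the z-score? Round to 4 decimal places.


z = (X - mu) / sigma
X - mu = 124.88 - 69.74 = 55.14
z = 55.14 / 9.19 = 6

6.0000


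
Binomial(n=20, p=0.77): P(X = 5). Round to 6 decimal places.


P = C(n,k) * p^k * (1-p)^(n-k)
C(20,5) = 15504
p^k = 0.77^5 ≈ 0.2706784
(1-p)^(n-k) = 0.23^15 ≈ 0.0000000002666352
P = 15504 * 0.2706784 * 0.0000000002666352 ≈ 0.000001

0.000001


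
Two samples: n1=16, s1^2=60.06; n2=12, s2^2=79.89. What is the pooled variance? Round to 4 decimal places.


sp^2 = ((n1-1)*s1^2 + (n2-1)*s2^2)/(n1+n2-2)
(n1-1)*s1^2 = 15 * 60.06 = 900.9
(n2-1)*s2^2 = 11 * 79.89 = 878.79
numerator = 900.9 + 878.79 = 1779.69
n1+n2-2 = 26
sp^2 = 1779.69 / 26 = 177969/2600 ≈ 68.449615

68.4496


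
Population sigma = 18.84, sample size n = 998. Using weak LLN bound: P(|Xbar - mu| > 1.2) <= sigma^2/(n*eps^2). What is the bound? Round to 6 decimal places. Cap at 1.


bound = min(1, sigma^2/(n*eps^2))
sigma^2 = 18.84^2 = 354.9456
n*eps^2 = 998 * 1.2^2 = 998 * 1.44 = 1437.12
sigma^2/(n*eps^2) = 354.9456 / 1437.12 ≈ 0.24698397

0.246984


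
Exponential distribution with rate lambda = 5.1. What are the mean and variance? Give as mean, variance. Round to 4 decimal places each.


mean = 1/lam, var = 1/lam^2
mean = 1 / 5.1 = 10/51 ≈ 0.196078
lam^2 = 5.1^2 = 26.01
var = 1 / 26.01 = 100/2601 ≈ 0.038447

0.1961, 0.0384


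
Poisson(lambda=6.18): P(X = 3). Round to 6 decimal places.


P = e^(-lam) * lam^k / k!
e^(-6.18) ≈ 0.002070428
lam^k = 6.18^3 = 236.029032
k! = 3! = 6
P = 0.002070428 * 236.029032 / 6 ≈ 0.081447

0.081447


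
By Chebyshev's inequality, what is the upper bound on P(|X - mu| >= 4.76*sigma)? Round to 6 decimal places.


P <= 1/k^2
k^2 = 4.76^2 = 22.6576
1/k^2 = 1 / 22.6576 ≈ 0.04413530

0.044135
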